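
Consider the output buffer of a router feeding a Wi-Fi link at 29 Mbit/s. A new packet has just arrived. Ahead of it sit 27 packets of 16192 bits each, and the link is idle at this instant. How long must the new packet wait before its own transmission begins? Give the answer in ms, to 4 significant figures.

15.08 ms

Each queued packet: L/R = 16192/29000000 = 0.558345 ms.
27 queued → 15.0753 ms.
Queuing delay = 15.08 ms.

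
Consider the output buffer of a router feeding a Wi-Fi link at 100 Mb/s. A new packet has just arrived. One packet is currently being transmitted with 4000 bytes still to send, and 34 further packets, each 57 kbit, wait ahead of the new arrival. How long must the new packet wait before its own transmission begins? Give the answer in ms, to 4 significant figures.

Each queued packet: L/R = 57000/100000000 = 0.57 ms.
34 queued → 19.38 ms.
Plus remaining 32000 bits of current packet: 0.32 ms.
Queuing delay = 19.70 ms.

19.70 ms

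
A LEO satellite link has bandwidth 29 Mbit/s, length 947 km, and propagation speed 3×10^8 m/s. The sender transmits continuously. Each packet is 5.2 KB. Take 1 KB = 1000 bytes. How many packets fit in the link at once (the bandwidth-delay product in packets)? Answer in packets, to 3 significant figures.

Propagation delay = 947000 / 300000000 = 0.00315667 s.
BDP = R × t_prop = 29000000 × 0.00315667 = 91543.3 bits.
In packets of 41600 bits: 2.20 packets.

2.20 packets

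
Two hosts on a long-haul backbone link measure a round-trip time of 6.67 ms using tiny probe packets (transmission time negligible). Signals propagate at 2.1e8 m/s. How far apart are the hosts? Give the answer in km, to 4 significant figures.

700.4 km

One-way propagation = RTT/2 = 3.335 ms.
d = s × t = 210000000 × 0.003335 = 700.4 km.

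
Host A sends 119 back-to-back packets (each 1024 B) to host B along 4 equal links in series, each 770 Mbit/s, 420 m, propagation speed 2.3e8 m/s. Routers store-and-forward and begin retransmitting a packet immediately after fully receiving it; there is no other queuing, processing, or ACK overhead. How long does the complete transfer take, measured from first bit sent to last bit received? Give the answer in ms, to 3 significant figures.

1.31 ms

Per-hop transmission t_tx = L/R = 8192/770000000 = 0.010639 ms.
Per-hop propagation t_prop = 420/2.3e+08 = 0.00182609 ms.
Pipeline fill: first packet needs 4·t_tx to clear all hops; remaining 118 packets each add one t_tx.
Total = (4+119-1)·t_tx + 4·t_prop = 122·0.010639 + 4·0.00182609 = 1.31 ms.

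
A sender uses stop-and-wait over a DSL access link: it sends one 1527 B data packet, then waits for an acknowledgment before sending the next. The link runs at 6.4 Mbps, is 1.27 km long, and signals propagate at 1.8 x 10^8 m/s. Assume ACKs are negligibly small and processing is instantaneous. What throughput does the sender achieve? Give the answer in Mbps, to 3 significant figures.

6.35 Mbps

t_tx = L/R = 12216/6400000 = 0.00190875 s.
t_prop = 1270/180000000 = 7.05556e-06 s; RTT = 1.41111e-05 s.
Cycle = t_tx + RTT = 0.00192286 s.
Throughput = L / cycle = 12216 / 0.00192286 = 6.35 Mbps.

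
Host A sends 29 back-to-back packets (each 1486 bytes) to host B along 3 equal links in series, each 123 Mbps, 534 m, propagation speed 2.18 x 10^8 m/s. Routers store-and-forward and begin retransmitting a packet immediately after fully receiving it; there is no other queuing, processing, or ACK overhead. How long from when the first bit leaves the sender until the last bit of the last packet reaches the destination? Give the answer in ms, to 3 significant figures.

3.00 ms

Per-hop transmission t_tx = L/R = 11888/123000000 = 0.0966504 ms.
Per-hop propagation t_prop = 534/2.18e+08 = 0.00244954 ms.
Pipeline fill: first packet needs 3·t_tx to clear all hops; remaining 28 packets each add one t_tx.
Total = (3+29-1)·t_tx + 3·t_prop = 31·0.0966504 + 3·0.00244954 = 3.00 ms.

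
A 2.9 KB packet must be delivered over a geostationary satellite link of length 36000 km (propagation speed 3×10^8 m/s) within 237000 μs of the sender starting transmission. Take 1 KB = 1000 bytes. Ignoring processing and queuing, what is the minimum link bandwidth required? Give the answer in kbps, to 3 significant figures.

L = 23200 bits.
Propagation delay = 36000000 / 300000000 = 120000 μs.
Transmission budget = 237000 − 120000 = 117000 μs.
R ≥ L / t_tx = 23200 bits / 0.117 s = 198 kbps.

198 kbps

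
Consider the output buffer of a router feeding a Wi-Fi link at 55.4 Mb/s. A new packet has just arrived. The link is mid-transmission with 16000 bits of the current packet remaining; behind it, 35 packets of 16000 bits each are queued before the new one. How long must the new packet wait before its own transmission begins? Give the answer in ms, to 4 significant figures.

10.40 ms

Each queued packet: L/R = 16000/55400000 = 0.288809 ms.
35 queued → 10.1083 ms.
Plus remaining 16000 bits of current packet: 0.288809 ms.
Queuing delay = 10.40 ms.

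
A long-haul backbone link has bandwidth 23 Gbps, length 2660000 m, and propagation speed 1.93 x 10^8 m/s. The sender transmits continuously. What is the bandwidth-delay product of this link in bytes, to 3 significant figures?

39600000 bytes

Propagation delay = 2660000 / 193000000 = 0.0137824 s.
BDP = R × t_prop = 23000000000 × 0.0137824 = 316995000 bits.
In bytes: 316995000/8 = 39600000 bytes.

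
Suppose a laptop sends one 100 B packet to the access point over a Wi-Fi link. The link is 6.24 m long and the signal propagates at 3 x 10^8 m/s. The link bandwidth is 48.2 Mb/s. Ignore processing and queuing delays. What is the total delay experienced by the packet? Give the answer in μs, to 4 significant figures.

16.62 μs

L = 100 × 8 = 800 bits.
Transmission delay = L/R = 800 / 48200000 = 16.5975 μs.
Propagation delay = d/s = 6.24 m / 300000000 m/s = 0.0208 μs.
Total = 16.62 μs.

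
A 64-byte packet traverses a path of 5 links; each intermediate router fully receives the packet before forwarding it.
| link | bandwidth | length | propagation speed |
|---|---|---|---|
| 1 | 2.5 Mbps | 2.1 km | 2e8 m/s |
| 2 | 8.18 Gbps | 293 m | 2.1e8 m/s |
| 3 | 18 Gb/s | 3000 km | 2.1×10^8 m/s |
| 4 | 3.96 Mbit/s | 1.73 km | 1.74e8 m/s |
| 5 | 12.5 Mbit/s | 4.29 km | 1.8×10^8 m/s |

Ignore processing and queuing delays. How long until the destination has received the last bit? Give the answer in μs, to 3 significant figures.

L = 64 × 8 = 512 bits.
Transmission delays (L/R per hop): 204.8, 0.0625917, 0.0284444, 129.293, 40.96 μs; sum = 375.144 μs.
Propagation delays (d/s per hop): 10.5, 1.39524, 14285.7, 9.94253, 23.8333 μs; sum = 14331.4 μs.
End-to-end = 14700 μs.

14700 μs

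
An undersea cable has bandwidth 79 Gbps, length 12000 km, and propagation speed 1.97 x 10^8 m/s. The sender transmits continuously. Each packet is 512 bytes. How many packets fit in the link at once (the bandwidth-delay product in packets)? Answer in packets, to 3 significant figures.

Propagation delay = 12000000 / 197000000 = 0.0609137 s.
BDP = R × t_prop = 79000000000 × 0.0609137 = 4812180000 bits.
In packets of 4096 bits: 1170000 packets.

1170000 packets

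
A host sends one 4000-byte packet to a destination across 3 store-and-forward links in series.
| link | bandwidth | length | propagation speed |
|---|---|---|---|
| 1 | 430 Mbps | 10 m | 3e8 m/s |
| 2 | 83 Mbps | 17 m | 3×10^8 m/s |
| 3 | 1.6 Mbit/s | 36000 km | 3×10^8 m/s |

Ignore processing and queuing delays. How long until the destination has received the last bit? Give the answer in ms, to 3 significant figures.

L = 4000 × 8 = 32000 bits.
Transmission delays (L/R per hop): 0.0744186, 0.385542, 20 ms; sum = 20.46 ms.
Propagation delays (d/s per hop): 3.33333e-05, 5.66667e-05, 120 ms; sum = 120 ms.
End-to-end = 140 ms.

140 ms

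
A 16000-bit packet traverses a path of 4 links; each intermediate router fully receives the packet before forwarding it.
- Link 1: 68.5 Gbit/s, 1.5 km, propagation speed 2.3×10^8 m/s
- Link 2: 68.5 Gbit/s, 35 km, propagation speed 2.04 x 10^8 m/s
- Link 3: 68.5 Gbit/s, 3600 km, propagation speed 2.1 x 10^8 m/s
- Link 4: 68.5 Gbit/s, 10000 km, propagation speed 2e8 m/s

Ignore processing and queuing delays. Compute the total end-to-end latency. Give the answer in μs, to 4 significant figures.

Transmission delay per hop = L/R = 16000/68500000000 = 0.233577 μs; 4 hops → 0.934307 μs.
Propagation delays (d/s per hop): 6.52174, 171.569, 17142.9, 50000 μs; sum = 67320.9 μs.
End-to-end = 67320 μs.

67320 μs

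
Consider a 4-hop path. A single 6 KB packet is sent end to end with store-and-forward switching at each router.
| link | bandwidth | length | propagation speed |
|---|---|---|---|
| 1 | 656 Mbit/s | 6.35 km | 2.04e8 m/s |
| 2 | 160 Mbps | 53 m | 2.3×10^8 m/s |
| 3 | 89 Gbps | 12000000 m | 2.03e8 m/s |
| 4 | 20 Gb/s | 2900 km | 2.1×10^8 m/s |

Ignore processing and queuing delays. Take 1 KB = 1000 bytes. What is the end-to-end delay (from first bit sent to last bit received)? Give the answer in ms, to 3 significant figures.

L = 48000 bits.
Transmission delays (L/R per hop): 0.0731707, 0.3, 0.000539326, 0.0024 ms; sum = 0.37611 ms.
Propagation delays (d/s per hop): 0.0311275, 0.000230435, 59.1133, 13.8095 ms; sum = 72.9542 ms.
End-to-end = 73.3 ms.

73.3 ms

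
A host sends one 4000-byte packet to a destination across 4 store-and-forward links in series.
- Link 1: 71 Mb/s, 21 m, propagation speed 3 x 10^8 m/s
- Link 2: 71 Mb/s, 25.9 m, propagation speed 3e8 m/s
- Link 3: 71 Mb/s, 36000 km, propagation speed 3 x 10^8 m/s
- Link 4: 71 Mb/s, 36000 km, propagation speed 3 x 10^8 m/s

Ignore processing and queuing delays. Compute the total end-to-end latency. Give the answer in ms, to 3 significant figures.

242 ms

L = 4000 × 8 = 32000 bits.
Transmission delay per hop = L/R = 32000/71000000 = 0.450704 ms; 4 hops → 1.80282 ms.
Propagation delays (d/s per hop): 7e-05, 8.63333e-05, 120, 120 ms; sum = 240 ms.
End-to-end = 242 ms.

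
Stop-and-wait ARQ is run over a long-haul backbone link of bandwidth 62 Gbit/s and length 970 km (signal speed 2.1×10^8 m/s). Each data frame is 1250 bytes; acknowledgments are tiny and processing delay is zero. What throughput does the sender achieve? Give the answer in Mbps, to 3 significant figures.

t_tx = L/R = 10000/62000000000 = 1.6129e-07 s.
t_prop = 970000/210000000 = 0.00461905 s; RTT = 0.0092381 s.
Cycle = t_tx + RTT = 0.00923826 s.
Throughput = L / cycle = 10000 / 0.00923826 = 1.08 Mbps.

1.08 Mbps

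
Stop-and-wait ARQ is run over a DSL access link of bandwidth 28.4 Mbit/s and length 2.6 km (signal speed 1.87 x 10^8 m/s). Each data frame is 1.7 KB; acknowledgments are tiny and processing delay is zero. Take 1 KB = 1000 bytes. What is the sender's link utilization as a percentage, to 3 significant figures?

t_tx = L/R = 13600/28400000 = 0.000478873 s.
t_prop = 2600/187000000 = 1.39037e-05 s; RTT = 2.78075e-05 s.
Cycle = t_tx + RTT = 0.000506681 s.
Utilization = t_tx / cycle = 0.000478873/0.000506681 = 94.5 %.

94.5 %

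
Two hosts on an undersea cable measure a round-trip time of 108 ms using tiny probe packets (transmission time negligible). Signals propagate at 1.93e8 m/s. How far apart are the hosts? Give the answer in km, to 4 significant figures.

10420 km

One-way propagation = RTT/2 = 54 ms.
d = s × t = 193000000 × 0.054 = 10420 km.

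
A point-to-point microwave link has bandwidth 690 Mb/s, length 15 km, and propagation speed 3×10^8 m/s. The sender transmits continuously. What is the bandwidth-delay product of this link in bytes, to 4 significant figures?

4313 bytes

Propagation delay = 15000 / 300000000 = 5e-05 s.
BDP = R × t_prop = 690000000 × 5e-05 = 34500 bits.
In bytes: 34500/8 = 4313 bytes.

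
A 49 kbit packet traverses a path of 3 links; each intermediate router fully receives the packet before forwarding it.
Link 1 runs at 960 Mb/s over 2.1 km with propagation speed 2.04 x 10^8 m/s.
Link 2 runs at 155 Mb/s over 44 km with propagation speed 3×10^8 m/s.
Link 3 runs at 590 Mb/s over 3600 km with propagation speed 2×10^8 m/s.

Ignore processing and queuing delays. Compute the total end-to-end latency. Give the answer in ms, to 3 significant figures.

L = 49000 bits.
Transmission delays (L/R per hop): 0.0510417, 0.316129, 0.0830508 ms; sum = 0.450222 ms.
Propagation delays (d/s per hop): 0.0102941, 0.146667, 18 ms; sum = 18.157 ms.
End-to-end = 18.6 ms.

18.6 ms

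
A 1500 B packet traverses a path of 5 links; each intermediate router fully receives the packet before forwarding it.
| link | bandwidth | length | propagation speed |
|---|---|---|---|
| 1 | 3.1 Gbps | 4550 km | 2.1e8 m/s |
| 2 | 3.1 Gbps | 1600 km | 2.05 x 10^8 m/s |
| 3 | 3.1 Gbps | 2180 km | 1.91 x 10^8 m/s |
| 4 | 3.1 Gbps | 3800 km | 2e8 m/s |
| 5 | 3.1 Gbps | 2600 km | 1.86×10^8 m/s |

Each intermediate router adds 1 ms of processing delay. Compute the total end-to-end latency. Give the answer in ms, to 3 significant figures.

L = 1500 × 8 = 12000 bits.
Transmission delay per hop = L/R = 12000/3100000000 = 0.00387097 ms; 5 hops → 0.0193548 ms.
Propagation delays (d/s per hop): 21.6667, 7.80488, 11.4136, 19, 13.9785 ms; sum = 73.8637 ms.
Processing at 4 router(s): 4 × 1 ms = 4 ms.
End-to-end = 77.9 ms.

77.9 ms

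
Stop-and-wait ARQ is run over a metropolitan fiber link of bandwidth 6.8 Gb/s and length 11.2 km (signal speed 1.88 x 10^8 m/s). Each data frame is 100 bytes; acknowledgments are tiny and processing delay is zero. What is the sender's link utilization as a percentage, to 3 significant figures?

0.0986 %

t_tx = L/R = 800/6800000000 = 1.17647e-07 s.
t_prop = 11200/188000000 = 5.95745e-05 s; RTT = 0.000119149 s.
Cycle = t_tx + RTT = 0.000119267 s.
Utilization = t_tx / cycle = 1.17647e-07/0.000119267 = 0.0986 %.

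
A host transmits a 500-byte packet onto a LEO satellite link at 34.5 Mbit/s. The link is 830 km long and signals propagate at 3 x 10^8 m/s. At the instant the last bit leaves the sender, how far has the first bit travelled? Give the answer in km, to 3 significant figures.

34.8 km

t_tx = L/R = 4000/34500000 = 0.000115942 s.
Distance = s × t_tx = 300000000 × 0.000115942 = 34.8 km.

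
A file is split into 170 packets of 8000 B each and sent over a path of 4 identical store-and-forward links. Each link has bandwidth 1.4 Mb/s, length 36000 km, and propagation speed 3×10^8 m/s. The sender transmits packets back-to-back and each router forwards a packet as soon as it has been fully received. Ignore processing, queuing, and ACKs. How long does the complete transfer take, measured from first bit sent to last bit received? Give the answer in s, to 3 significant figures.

Per-hop transmission t_tx = L/R = 64000/1400000 = 0.0457143 s.
Per-hop propagation t_prop = 36000000/300000000 = 0.12 s.
Pipeline fill: first packet needs 4·t_tx to clear all hops; remaining 169 packets each add one t_tx.
Total = (4+170-1)·t_tx + 4·t_prop = 173·0.0457143 + 4·0.12 = 8.39 s.

8.39 s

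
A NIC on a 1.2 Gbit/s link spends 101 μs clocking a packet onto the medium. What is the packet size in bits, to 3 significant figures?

L = R × t_tx = 1200000000 b/s × 0.000101 s = 121200 bits.

121000 bits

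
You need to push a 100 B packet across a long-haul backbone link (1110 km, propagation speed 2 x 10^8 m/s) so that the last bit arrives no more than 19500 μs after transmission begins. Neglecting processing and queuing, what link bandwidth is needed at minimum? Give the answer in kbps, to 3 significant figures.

L = 800 bits.
Propagation delay = 1110000 / 200000000 = 5550 μs.
Transmission budget = 19500 − 5550 = 13950 μs.
R ≥ L / t_tx = 800 bits / 0.01395 s = 57.3 kbps.

57.3 kbps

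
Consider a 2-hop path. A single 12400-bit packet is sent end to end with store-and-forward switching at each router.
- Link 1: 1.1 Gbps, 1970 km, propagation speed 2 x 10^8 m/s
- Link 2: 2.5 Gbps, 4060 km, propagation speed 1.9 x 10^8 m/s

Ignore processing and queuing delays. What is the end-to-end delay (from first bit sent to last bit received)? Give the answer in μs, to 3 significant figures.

31200 μs

Transmission delays (L/R per hop): 11.2727, 4.96 μs; sum = 16.2327 μs.
Propagation delays (d/s per hop): 9850, 21368.4 μs; sum = 31218.4 μs.
End-to-end = 31200 μs.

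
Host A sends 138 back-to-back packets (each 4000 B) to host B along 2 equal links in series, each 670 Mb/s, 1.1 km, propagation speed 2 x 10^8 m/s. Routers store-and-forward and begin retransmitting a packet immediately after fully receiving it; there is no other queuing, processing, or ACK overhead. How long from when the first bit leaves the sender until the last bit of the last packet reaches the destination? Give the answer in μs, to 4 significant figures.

Per-hop transmission t_tx = L/R = 32000/670000000 = 47.7612 μs.
Per-hop propagation t_prop = 1100/200000000 = 5.5 μs.
Pipeline fill: first packet needs 2·t_tx to clear all hops; remaining 137 packets each add one t_tx.
Total = (2+138-1)·t_tx + 2·t_prop = 139·47.7612 + 2·5.5 = 6650 μs.

6650 μs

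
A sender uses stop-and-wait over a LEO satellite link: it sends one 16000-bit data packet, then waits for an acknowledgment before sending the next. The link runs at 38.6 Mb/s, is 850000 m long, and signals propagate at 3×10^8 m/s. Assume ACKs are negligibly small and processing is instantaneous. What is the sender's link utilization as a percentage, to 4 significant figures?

t_tx = L/R = 16000/38600000 = 0.000414508 s.
t_prop = 850000/300000000 = 0.00283333 s; RTT = 0.00566667 s.
Cycle = t_tx + RTT = 0.00608117 s.
Utilization = t_tx / cycle = 0.000414508/0.00608117 = 6.816 %.

6.816 %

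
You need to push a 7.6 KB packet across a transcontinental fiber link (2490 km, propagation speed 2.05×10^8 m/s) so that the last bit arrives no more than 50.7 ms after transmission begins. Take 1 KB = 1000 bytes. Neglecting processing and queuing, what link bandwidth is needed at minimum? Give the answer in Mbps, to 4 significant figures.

1.577 Mbps

L = 60800 bits.
Propagation delay = 2490000 / 2.05e+08 = 12.1463 ms.
Transmission budget = 50.7 − 12.1463 = 38.5537 ms.
R ≥ L / t_tx = 60800 bits / 0.0385537 s = 1.577 Mbps.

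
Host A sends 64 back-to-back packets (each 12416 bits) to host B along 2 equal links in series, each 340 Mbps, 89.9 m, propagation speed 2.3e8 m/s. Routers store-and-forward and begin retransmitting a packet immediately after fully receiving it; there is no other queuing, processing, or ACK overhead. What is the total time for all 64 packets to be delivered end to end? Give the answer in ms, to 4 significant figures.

Per-hop transmission t_tx = L/R = 12416/340000000 = 0.0365176 ms.
Per-hop propagation t_prop = 89.9/2.3e+08 = 0.00039087 ms.
Pipeline fill: first packet needs 2·t_tx to clear all hops; remaining 63 packets each add one t_tx.
Total = (2+64-1)·t_tx + 2·t_prop = 65·0.0365176 + 2·0.00039087 = 2.374 ms.

2.374 ms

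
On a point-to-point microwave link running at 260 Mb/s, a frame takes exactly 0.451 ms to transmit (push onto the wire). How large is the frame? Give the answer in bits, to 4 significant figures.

L = R × t_tx = 260000000 b/s × 0.000451 s = 117260 bits.

117300 bits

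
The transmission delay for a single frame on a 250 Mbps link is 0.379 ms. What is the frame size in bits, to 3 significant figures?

L = R × t_tx = 250000000 b/s × 0.000379 s = 94750 bits.

94800 bits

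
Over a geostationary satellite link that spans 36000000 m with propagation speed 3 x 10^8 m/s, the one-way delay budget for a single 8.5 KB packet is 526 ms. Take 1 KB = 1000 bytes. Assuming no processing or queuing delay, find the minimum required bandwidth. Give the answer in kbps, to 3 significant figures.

167 kbps

L = 68000 bits.
Propagation delay = 36000000 / 300000000 = 120 ms.
Transmission budget = 526 − 120 = 406 ms.
R ≥ L / t_tx = 68000 bits / 0.406 s = 167 kbps.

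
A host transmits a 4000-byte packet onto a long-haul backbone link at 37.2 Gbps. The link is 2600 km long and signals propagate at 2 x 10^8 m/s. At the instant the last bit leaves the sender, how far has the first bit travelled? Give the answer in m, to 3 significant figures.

t_tx = L/R = 32000/37200000000 = 8.60215e-07 s.
Distance = s × t_tx = 200000000 × 8.60215e-07 = 172 m.

172 m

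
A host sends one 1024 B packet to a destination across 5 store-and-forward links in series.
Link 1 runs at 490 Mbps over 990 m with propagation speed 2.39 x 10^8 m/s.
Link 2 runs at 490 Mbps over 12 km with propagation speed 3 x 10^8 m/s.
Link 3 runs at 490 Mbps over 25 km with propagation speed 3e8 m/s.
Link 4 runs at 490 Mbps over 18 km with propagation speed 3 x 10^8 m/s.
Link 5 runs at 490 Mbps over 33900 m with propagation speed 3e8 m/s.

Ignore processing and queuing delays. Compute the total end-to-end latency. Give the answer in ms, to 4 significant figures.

L = 1024 × 8 = 8192 bits.
Transmission delay per hop = L/R = 8192/490000000 = 0.0167184 ms; 5 hops → 0.0835918 ms.
Propagation delays (d/s per hop): 0.00414226, 0.04, 0.0833333, 0.06, 0.113 ms; sum = 0.300476 ms.
End-to-end = 0.3841 ms.

0.3841 ms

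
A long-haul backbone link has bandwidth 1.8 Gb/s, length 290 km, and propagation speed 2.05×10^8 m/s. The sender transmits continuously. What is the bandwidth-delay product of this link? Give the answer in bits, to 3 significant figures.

2550000 bits

Propagation delay = 290000 / 2.05e+08 = 0.00141463 s.
BDP = R × t_prop = 1800000000 × 0.00141463 = 2546340 bits.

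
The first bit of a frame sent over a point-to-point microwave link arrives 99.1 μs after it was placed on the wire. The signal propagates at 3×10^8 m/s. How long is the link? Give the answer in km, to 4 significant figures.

29.73 km

d = s × t_prop = 300000000 × 9.91e-05 = 29.73 km.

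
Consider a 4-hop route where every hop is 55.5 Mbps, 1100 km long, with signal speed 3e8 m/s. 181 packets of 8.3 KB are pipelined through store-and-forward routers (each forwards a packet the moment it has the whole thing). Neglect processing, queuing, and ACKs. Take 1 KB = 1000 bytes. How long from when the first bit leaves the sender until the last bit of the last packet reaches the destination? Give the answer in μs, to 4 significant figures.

Per-hop transmission t_tx = L/R = 66400/55500000 = 1196.4 μs.
Per-hop propagation t_prop = 1100000/300000000 = 3666.67 μs.
Pipeline fill: first packet needs 4·t_tx to clear all hops; remaining 180 packets each add one t_tx.
Total = (4+181-1)·t_tx + 4·t_prop = 184·1196.4 + 4·3666.67 = 234800 μs.

234800 μs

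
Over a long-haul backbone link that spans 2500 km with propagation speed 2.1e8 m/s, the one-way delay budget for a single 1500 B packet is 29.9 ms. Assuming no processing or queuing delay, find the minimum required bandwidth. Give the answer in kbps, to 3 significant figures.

667 kbps

L = 12000 bits.
Propagation delay = 2500000 / 210000000 = 11.9048 ms.
Transmission budget = 29.9 − 11.9048 = 17.9952 ms.
R ≥ L / t_tx = 12000 bits / 0.0179952 s = 667 kbps.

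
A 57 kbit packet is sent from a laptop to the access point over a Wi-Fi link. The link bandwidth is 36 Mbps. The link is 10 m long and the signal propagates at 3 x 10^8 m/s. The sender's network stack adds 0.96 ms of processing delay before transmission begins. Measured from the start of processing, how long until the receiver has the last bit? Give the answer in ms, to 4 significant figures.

2.543 ms

L = 57000 bits.
Transmission delay = L/R = 57000 / 36000000 = 1.58333 ms.
Propagation delay = d/s = 10 m / 300000000 m/s = 3.33333e-05 ms.
Plus processing delay 0.96 ms = 0.96 ms.
Total = 2.543 ms.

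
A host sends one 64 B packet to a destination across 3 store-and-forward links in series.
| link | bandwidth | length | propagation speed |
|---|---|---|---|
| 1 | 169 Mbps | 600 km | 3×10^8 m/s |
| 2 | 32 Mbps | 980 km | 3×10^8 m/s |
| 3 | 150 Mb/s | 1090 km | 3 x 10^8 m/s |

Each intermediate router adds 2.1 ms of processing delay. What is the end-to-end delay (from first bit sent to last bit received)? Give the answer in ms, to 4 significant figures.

L = 64 × 8 = 512 bits.
Transmission delays (L/R per hop): 0.00302959, 0.016, 0.00341333 ms; sum = 0.0224429 ms.
Propagation delays (d/s per hop): 2, 3.26667, 3.63333 ms; sum = 8.9 ms.
Processing at 2 router(s): 2 × 2.1 ms = 4.2 ms.
End-to-end = 13.12 ms.

13.12 ms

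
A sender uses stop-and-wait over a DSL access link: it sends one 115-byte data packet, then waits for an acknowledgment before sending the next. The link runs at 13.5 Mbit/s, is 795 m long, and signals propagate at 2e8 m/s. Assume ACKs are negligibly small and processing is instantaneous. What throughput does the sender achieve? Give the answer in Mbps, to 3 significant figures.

12.1 Mbps

t_tx = L/R = 920/13500000 = 6.81481e-05 s.
t_prop = 795/200000000 = 3.975e-06 s; RTT = 7.95e-06 s.
Cycle = t_tx + RTT = 7.60981e-05 s.
Throughput = L / cycle = 920 / 7.60981e-05 = 12.1 Mbps.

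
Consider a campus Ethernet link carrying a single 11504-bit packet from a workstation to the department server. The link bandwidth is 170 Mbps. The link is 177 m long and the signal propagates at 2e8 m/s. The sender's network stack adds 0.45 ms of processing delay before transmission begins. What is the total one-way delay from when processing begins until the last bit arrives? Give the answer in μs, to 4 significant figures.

518.6 μs

Transmission delay = L/R = 11504 / 170000000 = 67.6706 μs.
Propagation delay = d/s = 177 m / 200000000 m/s = 0.885 μs.
Plus processing delay 0.45 ms = 450 μs.
Total = 518.6 μs.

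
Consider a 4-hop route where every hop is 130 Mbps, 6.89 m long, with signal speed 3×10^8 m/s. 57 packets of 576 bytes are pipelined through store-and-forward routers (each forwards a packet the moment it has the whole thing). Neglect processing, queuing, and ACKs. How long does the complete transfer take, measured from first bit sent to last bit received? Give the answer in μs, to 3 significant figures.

2130 μs

Per-hop transmission t_tx = L/R = 4608/130000000 = 35.4462 μs.
Per-hop propagation t_prop = 6.89/300000000 = 0.0229667 μs.
Pipeline fill: first packet needs 4·t_tx to clear all hops; remaining 56 packets each add one t_tx.
Total = (4+57-1)·t_tx + 4·t_prop = 60·35.4462 + 4·0.0229667 = 2130 μs.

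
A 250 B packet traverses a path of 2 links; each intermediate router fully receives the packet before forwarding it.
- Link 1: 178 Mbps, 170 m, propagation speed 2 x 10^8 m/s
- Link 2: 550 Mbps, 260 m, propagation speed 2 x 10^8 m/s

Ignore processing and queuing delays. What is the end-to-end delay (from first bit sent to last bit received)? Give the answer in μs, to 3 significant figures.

L = 250 × 8 = 2000 bits.
Transmission delays (L/R per hop): 11.236, 3.63636 μs; sum = 14.8723 μs.
Propagation delays (d/s per hop): 0.85, 1.3 μs; sum = 2.15 μs.
End-to-end = 17.0 μs.

17.0 μs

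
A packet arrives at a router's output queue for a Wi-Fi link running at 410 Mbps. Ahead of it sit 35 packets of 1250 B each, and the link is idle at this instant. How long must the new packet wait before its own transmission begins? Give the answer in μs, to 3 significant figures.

854 μs

Each queued packet: L/R = 10000/410000000 = 24.3902 μs.
35 queued → 853.659 μs.
Queuing delay = 854 μs.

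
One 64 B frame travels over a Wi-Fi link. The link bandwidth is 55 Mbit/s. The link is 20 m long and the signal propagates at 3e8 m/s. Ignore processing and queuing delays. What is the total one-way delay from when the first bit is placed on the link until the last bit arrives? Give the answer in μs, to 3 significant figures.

L = 64 × 8 = 512 bits.
Transmission delay = L/R = 512 / 55000000 = 9.30909 μs.
Propagation delay = d/s = 20 m / 300000000 m/s = 0.0666667 μs.
Total = 9.38 μs.

9.38 μs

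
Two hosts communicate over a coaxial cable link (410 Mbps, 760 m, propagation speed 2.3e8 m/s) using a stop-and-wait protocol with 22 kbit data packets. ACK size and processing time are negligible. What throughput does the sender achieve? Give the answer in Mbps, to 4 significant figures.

365.0 Mbps

t_tx = L/R = 22000/410000000 = 5.36585e-05 s.
t_prop = 760/2.3e+08 = 3.30435e-06 s; RTT = 6.6087e-06 s.
Cycle = t_tx + RTT = 6.02672e-05 s.
Throughput = L / cycle = 22000 / 6.02672e-05 = 365.0 Mbps.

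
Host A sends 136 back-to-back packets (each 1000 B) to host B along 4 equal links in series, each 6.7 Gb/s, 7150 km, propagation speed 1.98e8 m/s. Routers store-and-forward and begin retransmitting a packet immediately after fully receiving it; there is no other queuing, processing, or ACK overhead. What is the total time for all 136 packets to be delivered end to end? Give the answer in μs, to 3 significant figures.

145000 μs

Per-hop transmission t_tx = L/R = 8000/6700000000 = 1.19403 μs.
Per-hop propagation t_prop = 7150000/198000000 = 36111.1 μs.
Pipeline fill: first packet needs 4·t_tx to clear all hops; remaining 135 packets each add one t_tx.
Total = (4+136-1)·t_tx + 4·t_prop = 139·1.19403 + 4·36111.1 = 145000 μs.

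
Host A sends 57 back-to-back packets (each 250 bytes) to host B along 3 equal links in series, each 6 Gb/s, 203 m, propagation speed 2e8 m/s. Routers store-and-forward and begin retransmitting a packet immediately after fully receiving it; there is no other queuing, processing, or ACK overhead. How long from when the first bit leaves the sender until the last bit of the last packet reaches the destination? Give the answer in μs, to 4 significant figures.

22.71 μs

Per-hop transmission t_tx = L/R = 2000/6000000000 = 0.333333 μs.
Per-hop propagation t_prop = 203/200000000 = 1.015 μs.
Pipeline fill: first packet needs 3·t_tx to clear all hops; remaining 56 packets each add one t_tx.
Total = (3+57-1)·t_tx + 3·t_prop = 59·0.333333 + 3·1.015 = 22.71 μs.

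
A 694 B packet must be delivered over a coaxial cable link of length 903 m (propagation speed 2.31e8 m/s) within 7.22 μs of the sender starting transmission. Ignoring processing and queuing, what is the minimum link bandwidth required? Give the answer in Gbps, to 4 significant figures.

1.677 Gbps

L = 5552 bits.
Propagation delay = 903 / 231000000 = 3.90909 μs.
Transmission budget = 7.22 − 3.90909 = 3.31091 μs.
R ≥ L / t_tx = 5552 bits / 3.31091e-06 s = 1.677 Gbps.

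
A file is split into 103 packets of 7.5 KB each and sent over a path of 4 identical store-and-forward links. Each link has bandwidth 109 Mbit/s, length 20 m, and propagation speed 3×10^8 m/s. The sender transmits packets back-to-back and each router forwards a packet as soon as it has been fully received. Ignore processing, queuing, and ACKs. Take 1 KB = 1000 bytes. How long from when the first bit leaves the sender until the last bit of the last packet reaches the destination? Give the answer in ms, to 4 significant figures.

Per-hop transmission t_tx = L/R = 60000/109000000 = 0.550459 ms.
Per-hop propagation t_prop = 20/300000000 = 6.66667e-05 ms.
Pipeline fill: first packet needs 4·t_tx to clear all hops; remaining 102 packets each add one t_tx.
Total = (4+103-1)·t_tx + 4·t_prop = 106·0.550459 + 4·6.66667e-05 = 58.35 ms.

58.35 ms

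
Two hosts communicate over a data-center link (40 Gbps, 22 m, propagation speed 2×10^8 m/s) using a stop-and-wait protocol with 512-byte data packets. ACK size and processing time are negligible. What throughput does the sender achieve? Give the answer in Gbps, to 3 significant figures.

t_tx = L/R = 4096/40000000000 = 1.024e-07 s.
t_prop = 22/200000000 = 1.1e-07 s; RTT = 2.2e-07 s.
Cycle = t_tx + RTT = 3.224e-07 s.
Throughput = L / cycle = 4096 / 3.224e-07 = 12.7 Gbps.

12.7 Gbps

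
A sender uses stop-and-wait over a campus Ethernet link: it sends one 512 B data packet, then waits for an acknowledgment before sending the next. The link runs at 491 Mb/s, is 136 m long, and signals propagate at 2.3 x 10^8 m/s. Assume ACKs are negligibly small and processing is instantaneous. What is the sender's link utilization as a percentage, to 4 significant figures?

t_tx = L/R = 4096/491000000 = 8.34216e-06 s.
t_prop = 136/2.3e+08 = 5.91304e-07 s; RTT = 1.18261e-06 s.
Cycle = t_tx + RTT = 9.52477e-06 s.
Utilization = t_tx / cycle = 8.34216e-06/9.52477e-06 = 87.58 %.

87.58 %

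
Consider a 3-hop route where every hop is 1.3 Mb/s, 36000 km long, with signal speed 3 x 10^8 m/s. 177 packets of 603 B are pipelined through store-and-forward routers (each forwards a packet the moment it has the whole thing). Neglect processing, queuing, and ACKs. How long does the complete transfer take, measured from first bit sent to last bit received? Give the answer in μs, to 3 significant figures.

Per-hop transmission t_tx = L/R = 4824/1300000 = 3710.77 μs.
Per-hop propagation t_prop = 36000000/300000000 = 120000 μs.
Pipeline fill: first packet needs 3·t_tx to clear all hops; remaining 176 packets each add one t_tx.
Total = (3+177-1)·t_tx + 3·t_prop = 179·3710.77 + 3·120000 = 1020000 μs.

1020000 μs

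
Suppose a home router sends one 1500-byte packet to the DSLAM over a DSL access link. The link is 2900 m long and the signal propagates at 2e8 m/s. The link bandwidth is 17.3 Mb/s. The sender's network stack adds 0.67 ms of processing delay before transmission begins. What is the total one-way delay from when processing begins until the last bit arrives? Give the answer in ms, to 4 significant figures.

1.378 ms

L = 1500 × 8 = 12000 bits.
Transmission delay = L/R = 12000 / 17300000 = 0.693642 ms.
Propagation delay = d/s = 2900 m / 200000000 m/s = 0.0145 ms.
Plus processing delay 0.67 ms = 0.67 ms.
Total = 1.378 ms.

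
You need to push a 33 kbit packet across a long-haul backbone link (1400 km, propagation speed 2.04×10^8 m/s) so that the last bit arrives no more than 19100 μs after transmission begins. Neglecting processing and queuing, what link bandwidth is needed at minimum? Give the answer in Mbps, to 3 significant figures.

2.70 Mbps

Propagation delay = 1400000 / 204000000 = 6862.75 μs.
Transmission budget = 19100 − 6862.75 = 12237.3 μs.
R ≥ L / t_tx = 33000 bits / 0.0122373 s = 2.70 Mbps.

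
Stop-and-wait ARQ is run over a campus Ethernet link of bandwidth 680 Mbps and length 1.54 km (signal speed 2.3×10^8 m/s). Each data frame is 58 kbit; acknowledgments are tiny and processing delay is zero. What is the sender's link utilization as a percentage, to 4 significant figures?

86.43 %

t_tx = L/R = 58000/680000000 = 8.52941e-05 s.
t_prop = 1540/2.3e+08 = 6.69565e-06 s; RTT = 1.33913e-05 s.
Cycle = t_tx + RTT = 9.86854e-05 s.
Utilization = t_tx / cycle = 8.52941e-05/9.86854e-05 = 86.43 %.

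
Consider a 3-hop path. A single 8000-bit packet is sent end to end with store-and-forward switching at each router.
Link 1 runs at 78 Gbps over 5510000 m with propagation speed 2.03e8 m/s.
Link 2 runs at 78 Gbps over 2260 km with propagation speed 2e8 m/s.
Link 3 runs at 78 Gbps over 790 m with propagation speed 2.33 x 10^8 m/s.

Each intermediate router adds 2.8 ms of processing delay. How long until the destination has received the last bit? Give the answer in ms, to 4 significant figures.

Transmission delay per hop = L/R = 8000/78000000000 = 0.000102564 ms; 3 hops → 0.000307692 ms.
Propagation delays (d/s per hop): 27.1429, 11.3, 0.00339056 ms; sum = 38.4462 ms.
Processing at 2 router(s): 2 × 2.8 ms = 5.6 ms.
End-to-end = 44.05 ms.

44.05 ms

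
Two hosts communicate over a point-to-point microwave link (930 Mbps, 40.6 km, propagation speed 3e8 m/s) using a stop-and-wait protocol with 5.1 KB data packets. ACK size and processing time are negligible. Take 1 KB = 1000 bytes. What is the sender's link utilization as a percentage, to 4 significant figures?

t_tx = L/R = 40800/930000000 = 4.3871e-05 s.
t_prop = 40600/300000000 = 0.000135333 s; RTT = 0.000270667 s.
Cycle = t_tx + RTT = 0.000314538 s.
Utilization = t_tx / cycle = 4.3871e-05/0.000314538 = 13.95 %.

13.95 %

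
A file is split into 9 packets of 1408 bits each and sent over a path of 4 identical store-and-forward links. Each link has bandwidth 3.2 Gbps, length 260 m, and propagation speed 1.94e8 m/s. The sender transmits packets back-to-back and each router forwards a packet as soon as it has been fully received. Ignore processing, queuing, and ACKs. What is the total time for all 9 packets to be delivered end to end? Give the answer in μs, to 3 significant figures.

Per-hop transmission t_tx = L/R = 1408/3200000000 = 0.44 μs.
Per-hop propagation t_prop = 260/194000000 = 1.34021 μs.
Pipeline fill: first packet needs 4·t_tx to clear all hops; remaining 8 packets each add one t_tx.
Total = (4+9-1)·t_tx + 4·t_prop = 12·0.44 + 4·1.34021 = 10.6 μs.

10.6 μs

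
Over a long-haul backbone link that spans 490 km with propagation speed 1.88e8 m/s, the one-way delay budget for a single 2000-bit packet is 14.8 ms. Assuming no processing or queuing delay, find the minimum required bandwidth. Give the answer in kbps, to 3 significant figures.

Propagation delay = 490000 / 188000000 = 2.60638 ms.
Transmission budget = 14.8 − 2.60638 = 12.1936 ms.
R ≥ L / t_tx = 2000 bits / 0.0121936 s = 164 kbps.

164 kbps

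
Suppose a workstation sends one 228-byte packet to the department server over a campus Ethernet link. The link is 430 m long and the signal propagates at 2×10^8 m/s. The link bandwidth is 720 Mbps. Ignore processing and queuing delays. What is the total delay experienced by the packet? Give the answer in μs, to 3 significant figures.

4.68 μs

L = 228 × 8 = 1824 bits.
Transmission delay = L/R = 1824 / 720000000 = 2.53333 μs.
Propagation delay = d/s = 430 m / 200000000 m/s = 2.15 μs.
Total = 4.68 μs.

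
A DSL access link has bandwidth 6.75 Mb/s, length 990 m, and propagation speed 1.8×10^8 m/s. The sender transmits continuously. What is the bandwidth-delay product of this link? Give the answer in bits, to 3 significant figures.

Propagation delay = 990 / 180000000 = 5.5e-06 s.
BDP = R × t_prop = 6750000 × 5.5e-06 = 37.125 bits.

37.1 bits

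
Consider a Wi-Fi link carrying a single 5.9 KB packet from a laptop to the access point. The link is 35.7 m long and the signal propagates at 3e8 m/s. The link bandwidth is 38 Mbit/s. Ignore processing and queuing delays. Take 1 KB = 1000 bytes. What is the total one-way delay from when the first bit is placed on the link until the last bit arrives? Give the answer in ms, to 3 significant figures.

1.24 ms

L = 47200 bits.
Transmission delay = L/R = 47200 / 38000000 = 1.24211 ms.
Propagation delay = d/s = 35.7 m / 300000000 m/s = 0.000119 ms.
Total = 1.24 ms.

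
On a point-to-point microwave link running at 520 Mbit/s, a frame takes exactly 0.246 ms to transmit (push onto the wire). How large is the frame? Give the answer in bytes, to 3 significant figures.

16000 bytes

L = R × t_tx = 520000000 b/s × 0.000246 s = 127920 bits.
In bytes: 127920 / 8 = 16000 bytes.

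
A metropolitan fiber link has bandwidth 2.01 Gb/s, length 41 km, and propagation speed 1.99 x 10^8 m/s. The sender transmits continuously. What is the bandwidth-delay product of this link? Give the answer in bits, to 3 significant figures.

414000 bits

Propagation delay = 41000 / 199000000 = 0.00020603 s.
BDP = R × t_prop = 2.01e+09 × 0.00020603 = 414121 bits.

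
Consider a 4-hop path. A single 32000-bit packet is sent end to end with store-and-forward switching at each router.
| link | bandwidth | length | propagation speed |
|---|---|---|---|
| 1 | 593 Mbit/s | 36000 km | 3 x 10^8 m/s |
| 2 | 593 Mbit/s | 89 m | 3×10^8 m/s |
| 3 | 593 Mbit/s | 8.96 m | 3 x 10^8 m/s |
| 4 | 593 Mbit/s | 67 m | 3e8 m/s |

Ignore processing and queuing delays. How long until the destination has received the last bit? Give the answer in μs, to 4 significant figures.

120200 μs

Transmission delay per hop = L/R = 32000/593000000 = 53.9629 μs; 4 hops → 215.852 μs.
Propagation delays (d/s per hop): 120000, 0.296667, 0.0298667, 0.223333 μs; sum = 120001 μs.
End-to-end = 120200 μs.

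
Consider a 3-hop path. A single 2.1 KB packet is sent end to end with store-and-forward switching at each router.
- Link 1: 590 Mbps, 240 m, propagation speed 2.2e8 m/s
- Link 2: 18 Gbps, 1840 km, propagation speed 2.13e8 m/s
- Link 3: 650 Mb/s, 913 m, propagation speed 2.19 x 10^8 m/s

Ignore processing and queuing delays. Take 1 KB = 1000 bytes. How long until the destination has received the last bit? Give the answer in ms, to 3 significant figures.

8.70 ms

L = 16800 bits.
Transmission delays (L/R per hop): 0.0284746, 0.000933333, 0.0258462 ms; sum = 0.0552541 ms.
Propagation delays (d/s per hop): 0.00109091, 8.6385, 0.00416895 ms; sum = 8.64376 ms.
End-to-end = 8.70 ms.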